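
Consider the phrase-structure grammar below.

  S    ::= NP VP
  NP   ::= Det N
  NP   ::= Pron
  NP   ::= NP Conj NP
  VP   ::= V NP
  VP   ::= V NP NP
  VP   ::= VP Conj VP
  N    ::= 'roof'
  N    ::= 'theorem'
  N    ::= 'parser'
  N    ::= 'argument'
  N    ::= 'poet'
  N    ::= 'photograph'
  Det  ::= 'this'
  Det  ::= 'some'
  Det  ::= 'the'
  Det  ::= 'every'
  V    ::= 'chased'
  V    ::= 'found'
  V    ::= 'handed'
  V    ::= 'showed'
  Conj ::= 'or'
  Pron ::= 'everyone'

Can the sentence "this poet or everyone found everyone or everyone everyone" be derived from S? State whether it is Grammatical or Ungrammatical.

S
  NP
    NP
      Det: this
      N: poet
    Conj: or
    NP
      Pron: everyone
  VP
    V: found
    NP
      NP
        Pron: everyone
      Conj: or
      NP
        Pron: everyone
    NP
      Pron: everyone
Each bracket corresponds to one application of a listed rule, so the string is derivable from S.

Grammatical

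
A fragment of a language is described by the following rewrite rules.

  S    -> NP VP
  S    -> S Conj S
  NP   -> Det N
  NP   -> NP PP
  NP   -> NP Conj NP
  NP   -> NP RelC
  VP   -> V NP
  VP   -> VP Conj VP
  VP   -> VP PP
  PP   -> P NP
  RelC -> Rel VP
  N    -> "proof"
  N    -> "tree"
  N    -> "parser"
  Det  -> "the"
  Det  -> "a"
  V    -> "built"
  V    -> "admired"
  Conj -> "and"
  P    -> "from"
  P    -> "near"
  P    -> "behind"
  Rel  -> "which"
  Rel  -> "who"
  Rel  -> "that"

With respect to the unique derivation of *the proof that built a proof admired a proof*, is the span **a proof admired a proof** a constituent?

No

[S [NP [NP [Det the] [N proof]] [RelC [Rel that] [VP [V built] [NP [Det a] [N proof]]]]] [VP [V admired] [NP [Det a] [N proof]]]]
The smallest constituent containing 'a proof admired a proof' is the S spanning 'the proof that built a proof admired a proof'; no single node in the tree dominates exactly the given words.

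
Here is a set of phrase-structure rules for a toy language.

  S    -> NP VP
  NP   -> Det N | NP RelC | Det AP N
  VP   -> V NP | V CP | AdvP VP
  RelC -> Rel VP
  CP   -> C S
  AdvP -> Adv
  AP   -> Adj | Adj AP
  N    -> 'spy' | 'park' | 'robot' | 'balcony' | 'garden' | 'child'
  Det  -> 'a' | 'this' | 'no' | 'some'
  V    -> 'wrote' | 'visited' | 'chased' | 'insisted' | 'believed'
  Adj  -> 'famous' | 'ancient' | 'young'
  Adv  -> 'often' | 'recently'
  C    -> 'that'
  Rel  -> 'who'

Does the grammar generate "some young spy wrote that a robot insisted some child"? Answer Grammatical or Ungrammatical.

S
  NP
    Det: some
    AP
      Adj: young
    N: spy
  VP
    V: wrote
    CP
      C: that
      S
        NP
          Det: a
          N: robot
        VP
          V: insisted
          NP
            Det: some
            N: child
Every word is introduced by a lexical rule and the phrasal rules combine the resulting categories into a single S.

Grammatical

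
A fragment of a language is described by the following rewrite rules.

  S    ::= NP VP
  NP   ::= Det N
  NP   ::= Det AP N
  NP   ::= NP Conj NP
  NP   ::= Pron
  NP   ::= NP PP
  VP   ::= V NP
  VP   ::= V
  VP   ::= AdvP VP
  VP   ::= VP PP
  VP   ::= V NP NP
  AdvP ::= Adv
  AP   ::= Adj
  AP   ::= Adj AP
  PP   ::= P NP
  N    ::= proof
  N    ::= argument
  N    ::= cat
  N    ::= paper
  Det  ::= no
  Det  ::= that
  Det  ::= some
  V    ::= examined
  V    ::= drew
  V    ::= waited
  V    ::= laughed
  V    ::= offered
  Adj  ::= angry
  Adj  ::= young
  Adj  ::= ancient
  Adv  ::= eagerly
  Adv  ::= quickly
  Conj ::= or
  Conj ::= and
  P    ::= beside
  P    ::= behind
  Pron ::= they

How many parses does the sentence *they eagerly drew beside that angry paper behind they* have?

Two of the 5 distinct bracketings:
[S [NP [Pron they]] [VP [AdvP [Adv eagerly]] [VP [VP [V drew]] [PP [P beside] [NP [NP [Det that] [AP [Adj angry]] [N paper]] [PP [P behind] [NP [Pron they]]]]]]]]
[S [NP [Pron they]] [VP [AdvP [Adv eagerly]] [VP [VP [VP [V drew]] [PP [P beside] [NP [Det that] [AP [Adj angry]] [N paper]]]] [PP [P behind] [NP [Pron they]]]]]]
The difference turns on whether NP → NP PP is used at the relevant span, versus an alternative expansion of NP.

5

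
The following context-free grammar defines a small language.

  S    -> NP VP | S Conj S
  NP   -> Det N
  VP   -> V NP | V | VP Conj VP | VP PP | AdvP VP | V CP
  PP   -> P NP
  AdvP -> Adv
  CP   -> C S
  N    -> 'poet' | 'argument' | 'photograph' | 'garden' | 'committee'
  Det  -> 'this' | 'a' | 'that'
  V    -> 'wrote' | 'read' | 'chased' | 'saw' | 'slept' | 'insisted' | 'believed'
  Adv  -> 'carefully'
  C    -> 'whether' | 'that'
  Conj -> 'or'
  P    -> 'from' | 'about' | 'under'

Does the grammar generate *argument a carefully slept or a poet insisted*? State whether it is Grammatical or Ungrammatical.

Ungrammatical

An N word can never sit immediately before a Det word in any string this grammar generates, so the substring 'argument a' rules out a derivation.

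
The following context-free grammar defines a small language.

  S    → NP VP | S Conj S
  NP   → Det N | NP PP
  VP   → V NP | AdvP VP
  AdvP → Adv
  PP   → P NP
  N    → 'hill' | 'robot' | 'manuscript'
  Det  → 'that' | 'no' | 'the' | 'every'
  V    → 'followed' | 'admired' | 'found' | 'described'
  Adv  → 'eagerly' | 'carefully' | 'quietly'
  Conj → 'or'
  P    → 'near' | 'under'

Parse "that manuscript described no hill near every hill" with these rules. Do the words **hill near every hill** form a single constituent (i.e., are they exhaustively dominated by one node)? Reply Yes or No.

[S [NP [Det that] [N manuscript]] [VP [V described] [NP [NP [Det no] [N hill]] [PP [P near] [NP [Det every] [N hill]]]]]]
The smallest constituent containing 'hill near every hill' is the NP spanning 'no hill near every hill'; no single node in the tree dominates exactly the given words.

No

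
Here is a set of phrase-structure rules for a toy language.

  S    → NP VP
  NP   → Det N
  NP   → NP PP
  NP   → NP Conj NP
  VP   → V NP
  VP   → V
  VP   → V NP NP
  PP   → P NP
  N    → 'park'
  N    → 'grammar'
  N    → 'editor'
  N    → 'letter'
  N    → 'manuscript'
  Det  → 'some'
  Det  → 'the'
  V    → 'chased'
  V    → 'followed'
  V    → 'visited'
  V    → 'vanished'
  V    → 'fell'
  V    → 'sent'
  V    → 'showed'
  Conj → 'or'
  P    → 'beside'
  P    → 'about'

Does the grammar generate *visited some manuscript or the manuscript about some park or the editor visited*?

For S → NP VP, no prefix of the string parses as an NP.

Ungrammatical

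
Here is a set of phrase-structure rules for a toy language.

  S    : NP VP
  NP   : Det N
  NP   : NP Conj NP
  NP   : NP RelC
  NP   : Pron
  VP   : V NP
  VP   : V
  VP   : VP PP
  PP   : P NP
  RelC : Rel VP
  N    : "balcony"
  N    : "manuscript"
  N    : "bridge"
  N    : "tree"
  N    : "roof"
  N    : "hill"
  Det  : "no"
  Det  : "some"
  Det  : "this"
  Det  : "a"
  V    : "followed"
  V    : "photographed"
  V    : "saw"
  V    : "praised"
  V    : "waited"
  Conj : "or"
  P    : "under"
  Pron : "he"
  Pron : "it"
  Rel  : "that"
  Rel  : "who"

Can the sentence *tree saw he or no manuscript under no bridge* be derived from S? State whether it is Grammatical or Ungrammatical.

For S → NP VP, no prefix of the string parses as an NP.

Ungrammatical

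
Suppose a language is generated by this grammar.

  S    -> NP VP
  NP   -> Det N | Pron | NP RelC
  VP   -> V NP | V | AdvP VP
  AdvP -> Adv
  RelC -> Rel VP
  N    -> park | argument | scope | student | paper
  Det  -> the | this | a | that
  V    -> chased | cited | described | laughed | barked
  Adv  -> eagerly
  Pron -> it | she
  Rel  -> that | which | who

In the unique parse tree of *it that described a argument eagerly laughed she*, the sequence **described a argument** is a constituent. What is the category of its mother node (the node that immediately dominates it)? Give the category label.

S
  NP
    NP
      Pron: it
    RelC
      Rel: that
      VP
        V: described
        NP
          Det: a
          N: argument
  VP
    AdvP
      Adv: eagerly
    VP
      V: laughed
      NP
        Pron: she
The span 'described a argument' is the VP node built by VP → V NP.
Its mother is the RelC built by RelC → Rel VP.

RelC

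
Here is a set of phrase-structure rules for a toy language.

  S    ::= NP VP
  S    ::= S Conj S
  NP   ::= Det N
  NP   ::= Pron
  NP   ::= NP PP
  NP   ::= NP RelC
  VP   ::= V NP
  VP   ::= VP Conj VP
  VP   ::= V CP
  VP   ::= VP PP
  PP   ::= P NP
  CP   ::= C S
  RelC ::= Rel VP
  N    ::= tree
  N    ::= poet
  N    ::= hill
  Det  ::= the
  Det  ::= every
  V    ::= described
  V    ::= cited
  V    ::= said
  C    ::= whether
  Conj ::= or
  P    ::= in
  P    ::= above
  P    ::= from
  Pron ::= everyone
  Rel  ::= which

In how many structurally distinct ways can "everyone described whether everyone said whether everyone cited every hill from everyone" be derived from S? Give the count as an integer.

4

Two of the 4 distinct bracketings:
[S [NP [Pron everyone]] [VP [V described] [CP [C whether] [S [NP [Pron everyone]] [VP [V said] [CP [C whether] [S [NP [Pron everyone]] [VP [V cited] [NP [NP [Det every] [N hill]] [PP [P from] [NP [Pron everyone]]]]]]]]]]]]
[S [NP [Pron everyone]] [VP [V described] [CP [C whether] [S [NP [Pron everyone]] [VP [V said] [CP [C whether] [S [NP [Pron everyone]] [VP [VP [V cited] [NP [Det every] [N hill]]] [PP [P from] [NP [Pron everyone]]]]]]]]]]]
The difference turns on whether NP → NP PP is used at the relevant span, versus an alternative expansion of NP.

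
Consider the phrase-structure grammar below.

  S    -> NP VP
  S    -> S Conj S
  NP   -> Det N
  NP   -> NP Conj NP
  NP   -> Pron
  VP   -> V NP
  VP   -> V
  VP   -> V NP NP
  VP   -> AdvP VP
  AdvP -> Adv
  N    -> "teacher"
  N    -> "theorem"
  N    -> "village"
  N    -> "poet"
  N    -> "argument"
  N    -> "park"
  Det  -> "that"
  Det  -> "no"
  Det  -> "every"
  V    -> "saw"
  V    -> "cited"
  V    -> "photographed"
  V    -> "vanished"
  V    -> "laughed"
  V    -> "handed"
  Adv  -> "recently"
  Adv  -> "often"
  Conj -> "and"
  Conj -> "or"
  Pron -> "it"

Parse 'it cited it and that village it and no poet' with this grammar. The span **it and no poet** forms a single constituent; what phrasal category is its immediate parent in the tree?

VP

[S [NP [Pron it]] [VP [V cited] [NP [NP [Pron it]] [Conj and] [NP [Det that] [N village]]] [NP [NP [Pron it]] [Conj and] [NP [Det no] [N poet]]]]]
The span 'it and no poet' is the NP node built by NP → NP Conj NP.
Its mother is the VP built by VP → V NP NP.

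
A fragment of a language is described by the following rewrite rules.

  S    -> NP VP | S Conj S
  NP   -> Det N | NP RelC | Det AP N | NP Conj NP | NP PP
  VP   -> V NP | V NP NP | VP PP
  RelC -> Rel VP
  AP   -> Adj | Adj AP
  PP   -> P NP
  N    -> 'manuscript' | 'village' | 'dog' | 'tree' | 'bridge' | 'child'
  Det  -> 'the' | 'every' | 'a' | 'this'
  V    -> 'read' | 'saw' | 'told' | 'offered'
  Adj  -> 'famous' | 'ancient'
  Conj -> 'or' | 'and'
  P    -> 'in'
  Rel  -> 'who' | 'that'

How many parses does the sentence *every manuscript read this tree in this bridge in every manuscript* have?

5

Two of the 5 distinct bracketings:
[S [NP [Det every] [N manuscript]] [VP [V read] [NP [NP [Det this] [N tree]] [PP [P in] [NP [NP [Det this] [N bridge]] [PP [P in] [NP [Det every] [N manuscript]]]]]]]]
[S [NP [Det every] [N manuscript]] [VP [V read] [NP [NP [NP [Det this] [N tree]] [PP [P in] [NP [Det this] [N bridge]]]] [PP [P in] [NP [Det every] [N manuscript]]]]]]
The trees differ in how a recursive rule is bracketed over the same span.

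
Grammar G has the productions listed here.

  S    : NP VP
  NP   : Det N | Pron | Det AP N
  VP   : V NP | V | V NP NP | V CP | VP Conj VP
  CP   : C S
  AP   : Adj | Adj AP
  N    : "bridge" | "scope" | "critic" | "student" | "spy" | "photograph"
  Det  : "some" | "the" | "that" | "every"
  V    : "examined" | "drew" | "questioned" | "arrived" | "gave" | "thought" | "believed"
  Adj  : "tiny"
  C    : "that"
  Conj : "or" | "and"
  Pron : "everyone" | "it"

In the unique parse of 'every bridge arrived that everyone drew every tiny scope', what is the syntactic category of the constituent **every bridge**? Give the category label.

NP

[S [NP [Det every] [N bridge]] [VP [V arrived] [CP [C that] [S [NP [Pron everyone]] [VP [V drew] [NP [Det every] [AP [Adj tiny]] [N scope]]]]]]]
The span 'every bridge' is the NP node built by NP → Det N.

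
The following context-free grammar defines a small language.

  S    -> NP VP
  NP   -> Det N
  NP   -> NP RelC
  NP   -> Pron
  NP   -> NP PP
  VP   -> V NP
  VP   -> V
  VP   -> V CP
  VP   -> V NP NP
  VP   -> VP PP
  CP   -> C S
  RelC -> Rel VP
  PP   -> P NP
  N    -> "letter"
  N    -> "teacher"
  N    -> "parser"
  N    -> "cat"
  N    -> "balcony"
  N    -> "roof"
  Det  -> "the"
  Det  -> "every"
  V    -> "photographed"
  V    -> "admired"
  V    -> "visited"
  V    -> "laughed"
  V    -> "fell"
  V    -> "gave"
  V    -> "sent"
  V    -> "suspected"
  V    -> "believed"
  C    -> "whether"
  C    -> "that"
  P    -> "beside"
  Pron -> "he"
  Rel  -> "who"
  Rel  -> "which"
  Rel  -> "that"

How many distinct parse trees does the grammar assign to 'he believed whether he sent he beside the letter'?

3

Two of the 3 distinct bracketings:
[S [NP [Pron he]] [VP [V believed] [CP [C whether] [S [NP [Pron he]] [VP [V sent] [NP [NP [Pron he]] [PP [P beside] [NP [Det the] [N letter]]]]]]]]]
[S [NP [Pron he]] [VP [V believed] [CP [C whether] [S [NP [Pron he]] [VP [VP [V sent] [NP [Pron he]]] [PP [P beside] [NP [Det the] [N letter]]]]]]]]
The difference turns on whether NP → NP PP is used at the relevant span, versus an alternative expansion of NP.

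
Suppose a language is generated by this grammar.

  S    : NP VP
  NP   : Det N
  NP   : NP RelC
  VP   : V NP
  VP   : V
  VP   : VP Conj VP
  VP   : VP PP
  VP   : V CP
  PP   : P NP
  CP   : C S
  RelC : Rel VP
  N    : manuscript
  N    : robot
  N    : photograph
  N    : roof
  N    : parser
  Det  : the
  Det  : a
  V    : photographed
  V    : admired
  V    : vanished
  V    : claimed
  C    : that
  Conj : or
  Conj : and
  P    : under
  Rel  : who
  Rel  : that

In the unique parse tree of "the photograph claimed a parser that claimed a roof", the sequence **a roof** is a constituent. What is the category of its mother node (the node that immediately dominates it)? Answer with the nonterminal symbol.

[S [NP [Det the] [N photograph]] [VP [V claimed] [NP [NP [Det a] [N parser]] [RelC [Rel that] [VP [V claimed] [NP [Det a] [N roof]]]]]]]
The span 'a roof' is the NP node built by NP → Det N.
Its mother is the VP built by VP → V NP.

VP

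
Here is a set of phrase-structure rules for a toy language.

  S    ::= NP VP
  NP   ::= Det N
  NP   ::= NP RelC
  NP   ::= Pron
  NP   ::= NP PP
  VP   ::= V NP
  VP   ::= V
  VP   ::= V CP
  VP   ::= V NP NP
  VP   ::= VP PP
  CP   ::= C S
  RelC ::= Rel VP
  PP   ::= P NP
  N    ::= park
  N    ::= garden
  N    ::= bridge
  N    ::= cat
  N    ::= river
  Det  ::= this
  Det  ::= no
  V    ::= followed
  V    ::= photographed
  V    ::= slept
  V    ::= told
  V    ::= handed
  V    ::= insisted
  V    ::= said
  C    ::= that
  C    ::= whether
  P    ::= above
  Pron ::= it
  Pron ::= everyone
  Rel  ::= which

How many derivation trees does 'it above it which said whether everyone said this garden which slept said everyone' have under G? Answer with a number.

5

Two of the 5 distinct bracketings:
[S [NP [NP [NP [Pron it]] [PP [P above] [NP [Pron it]]]] [RelC [Rel which] [VP [V said] [CP [C whether] [S [NP [Pron everyone]] [VP [V said] [NP [NP [Det this] [N garden]] [RelC [Rel which] [VP [V slept]]]]]]]]]] [VP [V said] [NP [Pron everyone]]]]
[S [NP [NP [NP [NP [Pron it]] [PP [P above] [NP [Pron it]]]] [RelC [Rel which] [VP [V said] [CP [C whether] [S [NP [Pron everyone]] [VP [V said] [NP [Det this] [N garden]]]]]]]] [RelC [Rel which] [VP [V slept]]]] [VP [V said] [NP [Pron everyone]]]]
The trees differ in how a recursive rule is bracketed over the same span.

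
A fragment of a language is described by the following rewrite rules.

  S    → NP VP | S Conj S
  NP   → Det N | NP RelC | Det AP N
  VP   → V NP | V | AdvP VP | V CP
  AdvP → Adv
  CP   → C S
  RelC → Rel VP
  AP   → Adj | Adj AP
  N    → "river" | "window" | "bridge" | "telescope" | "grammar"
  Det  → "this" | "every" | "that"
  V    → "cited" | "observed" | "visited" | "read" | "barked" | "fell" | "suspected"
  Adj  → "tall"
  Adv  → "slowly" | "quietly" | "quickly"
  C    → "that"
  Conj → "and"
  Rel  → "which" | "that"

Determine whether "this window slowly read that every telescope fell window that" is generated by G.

Ungrammatical

A V word can never sit immediately before an N word in any string this grammar generates, so the substring 'fell window' rules out a derivation.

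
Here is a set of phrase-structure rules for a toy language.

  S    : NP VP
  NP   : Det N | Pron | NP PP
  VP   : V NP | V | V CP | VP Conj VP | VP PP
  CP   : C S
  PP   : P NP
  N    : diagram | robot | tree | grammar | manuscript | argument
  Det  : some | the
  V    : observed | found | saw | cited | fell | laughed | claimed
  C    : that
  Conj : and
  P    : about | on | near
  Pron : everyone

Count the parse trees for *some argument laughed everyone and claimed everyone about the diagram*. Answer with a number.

Two of the 3 distinct bracketings:
[S [NP [Det some] [N argument]] [VP [VP [V laughed] [NP [Pron everyone]]] [Conj and] [VP [V claimed] [NP [NP [Pron everyone]] [PP [P about] [NP [Det the] [N diagram]]]]]]]
[S [NP [Det some] [N argument]] [VP [VP [V laughed] [NP [Pron everyone]]] [Conj and] [VP [VP [V claimed] [NP [Pron everyone]]] [PP [P about] [NP [Det the] [N diagram]]]]]]
The difference turns on whether NP → NP PP is used at the relevant span, versus an alternative expansion of NP.

3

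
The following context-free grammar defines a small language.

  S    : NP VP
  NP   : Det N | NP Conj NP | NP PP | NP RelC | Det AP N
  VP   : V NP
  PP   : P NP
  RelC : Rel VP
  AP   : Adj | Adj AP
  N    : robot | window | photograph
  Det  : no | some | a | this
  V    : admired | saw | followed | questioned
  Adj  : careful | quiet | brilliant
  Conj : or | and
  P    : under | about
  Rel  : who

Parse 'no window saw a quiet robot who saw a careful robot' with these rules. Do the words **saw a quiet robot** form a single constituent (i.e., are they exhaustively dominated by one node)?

No

[S [NP [Det no] [N window]] [VP [V saw] [NP [NP [Det a] [AP [Adj quiet]] [N robot]] [RelC [Rel who] [VP [V saw] [NP [Det a] [AP [Adj careful]] [N robot]]]]]]]
The smallest constituent containing 'saw a quiet robot' is the VP spanning 'saw a quiet robot who saw a careful robot'; no single node in the tree dominates exactly the given words.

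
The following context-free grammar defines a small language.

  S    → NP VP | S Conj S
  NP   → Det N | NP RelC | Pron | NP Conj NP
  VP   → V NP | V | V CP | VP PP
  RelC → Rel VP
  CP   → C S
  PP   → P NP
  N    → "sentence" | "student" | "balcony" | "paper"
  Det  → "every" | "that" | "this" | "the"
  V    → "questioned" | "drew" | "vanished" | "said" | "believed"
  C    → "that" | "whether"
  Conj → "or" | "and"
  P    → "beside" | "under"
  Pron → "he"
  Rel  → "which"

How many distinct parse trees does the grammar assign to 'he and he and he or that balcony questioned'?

5

Two of the 5 distinct bracketings:
[S [NP [NP [Pron he]] [Conj and] [NP [NP [Pron he]] [Conj and] [NP [NP [Pron he]] [Conj or] [NP [Det that] [N balcony]]]]] [VP [V questioned]]]
[S [NP [NP [Pron he]] [Conj and] [NP [NP [NP [Pron he]] [Conj and] [NP [Pron he]]] [Conj or] [NP [Det that] [N balcony]]]] [VP [V questioned]]]
The trees differ in how a recursive rule is bracketed over the same span.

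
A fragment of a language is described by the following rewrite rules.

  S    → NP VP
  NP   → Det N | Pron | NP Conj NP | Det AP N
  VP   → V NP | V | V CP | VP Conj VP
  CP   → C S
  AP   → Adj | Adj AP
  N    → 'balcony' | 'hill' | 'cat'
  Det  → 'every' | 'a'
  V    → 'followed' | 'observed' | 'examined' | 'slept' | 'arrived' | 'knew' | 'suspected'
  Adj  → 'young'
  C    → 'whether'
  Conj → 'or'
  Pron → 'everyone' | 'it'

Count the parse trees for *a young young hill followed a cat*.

1

[S [NP [Det a] [AP [Adj young] [AP [Adj young]]] [N hill]] [VP [V followed] [NP [Det a] [N cat]]]]
No rule offers an alternative attachment or grouping for any span, so this is the only derivation.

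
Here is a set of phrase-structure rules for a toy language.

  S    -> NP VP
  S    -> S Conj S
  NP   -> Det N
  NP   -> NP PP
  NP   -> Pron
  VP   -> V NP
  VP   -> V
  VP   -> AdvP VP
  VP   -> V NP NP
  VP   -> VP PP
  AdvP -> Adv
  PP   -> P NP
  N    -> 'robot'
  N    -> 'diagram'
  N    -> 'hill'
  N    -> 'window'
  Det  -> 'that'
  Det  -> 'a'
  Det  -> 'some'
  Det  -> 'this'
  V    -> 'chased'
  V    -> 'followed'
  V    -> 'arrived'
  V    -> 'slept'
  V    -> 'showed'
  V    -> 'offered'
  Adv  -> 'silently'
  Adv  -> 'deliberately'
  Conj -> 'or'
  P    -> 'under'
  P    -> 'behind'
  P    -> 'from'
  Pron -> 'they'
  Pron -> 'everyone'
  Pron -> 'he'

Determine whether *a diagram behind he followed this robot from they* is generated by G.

Grammatical

[S [NP [NP [Det a] [N diagram]] [PP [P behind] [NP [Pron he]]]] [VP [V followed] [NP [NP [Det this] [N robot]] [PP [P from] [NP [Pron they]]]]]]
Each bracket corresponds to one application of a listed rule, so the string is derivable from S.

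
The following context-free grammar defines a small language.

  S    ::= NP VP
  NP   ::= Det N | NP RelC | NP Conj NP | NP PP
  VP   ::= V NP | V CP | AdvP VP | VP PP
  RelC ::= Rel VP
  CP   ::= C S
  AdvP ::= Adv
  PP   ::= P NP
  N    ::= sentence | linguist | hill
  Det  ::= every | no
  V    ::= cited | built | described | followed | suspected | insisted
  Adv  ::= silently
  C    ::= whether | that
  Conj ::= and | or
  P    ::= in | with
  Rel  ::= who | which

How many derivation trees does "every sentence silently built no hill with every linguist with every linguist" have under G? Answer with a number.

Two of the 9 distinct bracketings:
[S [NP [Det every] [N sentence]] [VP [AdvP [Adv silently]] [VP [V built] [NP [NP [Det no] [N hill]] [PP [P with] [NP [NP [Det every] [N linguist]] [PP [P with] [NP [Det every] [N linguist]]]]]]]]]
[S [NP [Det every] [N sentence]] [VP [AdvP [Adv silently]] [VP [V built] [NP [NP [NP [Det no] [N hill]] [PP [P with] [NP [Det every] [N linguist]]]] [PP [P with] [NP [Det every] [N linguist]]]]]]]
The trees differ in how a recursive rule is bracketed over the same span.

9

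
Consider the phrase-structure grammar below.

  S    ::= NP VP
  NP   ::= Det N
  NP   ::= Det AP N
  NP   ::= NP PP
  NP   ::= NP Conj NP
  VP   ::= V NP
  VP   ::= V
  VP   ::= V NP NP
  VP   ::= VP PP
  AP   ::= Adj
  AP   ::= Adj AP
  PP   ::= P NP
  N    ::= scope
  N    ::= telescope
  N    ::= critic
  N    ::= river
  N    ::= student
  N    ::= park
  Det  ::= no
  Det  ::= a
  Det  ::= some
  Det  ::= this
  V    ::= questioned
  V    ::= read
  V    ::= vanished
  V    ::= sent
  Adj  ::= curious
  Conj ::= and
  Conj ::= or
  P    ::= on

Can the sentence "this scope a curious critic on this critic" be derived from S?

For S → NP VP, the only prefix that parses as NP is 'this scope', but the remainder 'a curious critic on this critic' is not a VP under these rules.

Ungrammatical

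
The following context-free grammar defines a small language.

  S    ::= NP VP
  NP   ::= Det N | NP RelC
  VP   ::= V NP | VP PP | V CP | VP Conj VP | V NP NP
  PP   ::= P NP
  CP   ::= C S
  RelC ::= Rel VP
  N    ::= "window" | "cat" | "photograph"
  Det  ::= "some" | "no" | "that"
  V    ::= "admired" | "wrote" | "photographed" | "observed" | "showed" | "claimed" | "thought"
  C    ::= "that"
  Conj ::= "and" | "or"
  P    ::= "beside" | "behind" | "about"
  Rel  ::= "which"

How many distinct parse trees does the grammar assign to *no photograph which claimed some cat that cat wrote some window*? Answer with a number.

1

[S [NP [NP [Det no] [N photograph]] [RelC [Rel which] [VP [V claimed] [NP [Det some] [N cat]] [NP [Det that] [N cat]]]]] [VP [V wrote] [NP [Det some] [N window]]]]
No rule offers an alternative attachment or grouping for any span, so this is the only derivation.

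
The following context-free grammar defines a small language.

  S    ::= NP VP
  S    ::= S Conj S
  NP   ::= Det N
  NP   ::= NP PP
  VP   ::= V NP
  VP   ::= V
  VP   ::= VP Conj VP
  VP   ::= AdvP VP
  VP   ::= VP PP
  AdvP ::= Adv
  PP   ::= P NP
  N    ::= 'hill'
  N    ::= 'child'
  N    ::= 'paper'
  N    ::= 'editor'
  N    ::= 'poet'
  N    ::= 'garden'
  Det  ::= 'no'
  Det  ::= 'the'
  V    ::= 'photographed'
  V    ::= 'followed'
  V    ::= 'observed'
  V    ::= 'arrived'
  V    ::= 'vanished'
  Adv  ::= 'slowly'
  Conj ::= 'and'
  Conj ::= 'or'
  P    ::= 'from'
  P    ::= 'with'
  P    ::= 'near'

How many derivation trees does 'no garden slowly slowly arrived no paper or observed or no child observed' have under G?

Two of the 3 distinct bracketings:
[S [S [NP [Det no] [N garden]] [VP [VP [AdvP [Adv slowly]] [VP [AdvP [Adv slowly]] [VP [V arrived] [NP [Det no] [N paper]]]]] [Conj or] [VP [V observed]]]] [Conj or] [S [NP [Det no] [N child]] [VP [V observed]]]]
[S [S [NP [Det no] [N garden]] [VP [AdvP [Adv slowly]] [VP [VP [AdvP [Adv slowly]] [VP [V arrived] [NP [Det no] [N paper]]]] [Conj or] [VP [V observed]]]]] [Conj or] [S [NP [Det no] [N child]] [VP [V observed]]]]
The trees differ in how a recursive rule is bracketed over the same span.

3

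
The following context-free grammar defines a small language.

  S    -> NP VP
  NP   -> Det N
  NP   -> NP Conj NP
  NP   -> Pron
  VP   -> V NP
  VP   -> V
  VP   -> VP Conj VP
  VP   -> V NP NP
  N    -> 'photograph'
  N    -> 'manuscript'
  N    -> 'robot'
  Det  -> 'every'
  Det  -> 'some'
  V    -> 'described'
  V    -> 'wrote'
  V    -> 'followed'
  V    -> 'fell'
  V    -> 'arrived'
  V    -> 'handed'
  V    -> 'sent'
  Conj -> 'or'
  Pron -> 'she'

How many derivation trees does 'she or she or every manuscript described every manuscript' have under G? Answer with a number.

The two bracketings:
[S [NP [NP [Pron she]] [Conj or] [NP [NP [Pron she]] [Conj or] [NP [Det every] [N manuscript]]]] [VP [V described] [NP [Det every] [N manuscript]]]]
[S [NP [NP [NP [Pron she]] [Conj or] [NP [Pron she]]] [Conj or] [NP [Det every] [N manuscript]]] [VP [V described] [NP [Det every] [N manuscript]]]]
The trees differ in how a recursive rule is bracketed over the same span.

2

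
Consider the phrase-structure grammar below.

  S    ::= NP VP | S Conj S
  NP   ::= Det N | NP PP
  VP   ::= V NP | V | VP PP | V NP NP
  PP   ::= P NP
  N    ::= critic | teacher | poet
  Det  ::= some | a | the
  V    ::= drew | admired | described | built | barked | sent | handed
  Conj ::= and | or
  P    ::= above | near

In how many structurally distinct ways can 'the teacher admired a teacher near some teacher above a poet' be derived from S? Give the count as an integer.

Two of the 5 distinct bracketings:
[S [NP [Det the] [N teacher]] [VP [V admired] [NP [NP [Det a] [N teacher]] [PP [P near] [NP [NP [Det some] [N teacher]] [PP [P above] [NP [Det a] [N poet]]]]]]]]
[S [NP [Det the] [N teacher]] [VP [V admired] [NP [NP [NP [Det a] [N teacher]] [PP [P near] [NP [Det some] [N teacher]]]] [PP [P above] [NP [Det a] [N poet]]]]]]
The trees differ in how a recursive rule is bracketed over the same span.

5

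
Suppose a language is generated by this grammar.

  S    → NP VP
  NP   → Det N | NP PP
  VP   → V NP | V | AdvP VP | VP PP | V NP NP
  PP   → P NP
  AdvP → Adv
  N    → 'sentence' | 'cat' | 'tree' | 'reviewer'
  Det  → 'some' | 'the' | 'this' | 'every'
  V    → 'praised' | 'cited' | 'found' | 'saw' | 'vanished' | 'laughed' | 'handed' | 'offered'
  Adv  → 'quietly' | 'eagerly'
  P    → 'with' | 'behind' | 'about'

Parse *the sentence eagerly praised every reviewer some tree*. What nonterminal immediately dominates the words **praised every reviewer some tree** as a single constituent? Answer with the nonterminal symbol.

VP

[S [NP [Det the] [N sentence]] [VP [AdvP [Adv eagerly]] [VP [V praised] [NP [Det every] [N reviewer]] [NP [Det some] [N tree]]]]]
The span 'praised every reviewer some tree' is the VP node built by VP → V NP NP.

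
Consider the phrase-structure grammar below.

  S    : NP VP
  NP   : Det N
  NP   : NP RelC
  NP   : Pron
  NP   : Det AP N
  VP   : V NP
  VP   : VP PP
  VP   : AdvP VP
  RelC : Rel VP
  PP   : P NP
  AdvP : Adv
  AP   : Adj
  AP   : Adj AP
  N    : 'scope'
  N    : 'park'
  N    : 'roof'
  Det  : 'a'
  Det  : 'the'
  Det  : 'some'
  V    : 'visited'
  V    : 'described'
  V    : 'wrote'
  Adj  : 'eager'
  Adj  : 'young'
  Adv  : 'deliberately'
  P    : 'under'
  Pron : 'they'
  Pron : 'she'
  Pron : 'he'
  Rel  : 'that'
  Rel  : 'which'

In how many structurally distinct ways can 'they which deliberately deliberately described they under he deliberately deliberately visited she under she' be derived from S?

Two of the 9 distinct bracketings:
[S [NP [NP [Pron they]] [RelC [Rel which] [VP [VP [AdvP [Adv deliberately]] [VP [AdvP [Adv deliberately]] [VP [V described] [NP [Pron they]]]]] [PP [P under] [NP [Pron he]]]]]] [VP [VP [AdvP [Adv deliberately]] [VP [AdvP [Adv deliberately]] [VP [V visited] [NP [Pron she]]]]] [PP [P under] [NP [Pron she]]]]]
[S [NP [NP [Pron they]] [RelC [Rel which] [VP [VP [AdvP [Adv deliberately]] [VP [AdvP [Adv deliberately]] [VP [V described] [NP [Pron they]]]]] [PP [P under] [NP [Pron he]]]]]] [VP [AdvP [Adv deliberately]] [VP [VP [AdvP [Adv deliberately]] [VP [V visited] [NP [Pron she]]]] [PP [P under] [NP [Pron she]]]]]]
The trees differ in how a recursive rule is bracketed over the same span.

9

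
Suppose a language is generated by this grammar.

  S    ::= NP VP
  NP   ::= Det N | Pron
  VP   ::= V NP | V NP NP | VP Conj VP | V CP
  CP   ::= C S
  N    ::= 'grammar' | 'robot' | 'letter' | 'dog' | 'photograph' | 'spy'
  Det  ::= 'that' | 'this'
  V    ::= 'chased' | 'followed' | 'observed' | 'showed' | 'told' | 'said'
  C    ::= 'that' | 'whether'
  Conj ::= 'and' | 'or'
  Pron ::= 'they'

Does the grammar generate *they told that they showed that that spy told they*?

Grammatical

S
  NP
    Pron: they
  VP
    V: told
    CP
      C: that
      S
        NP
          Pron: they
        VP
          V: showed
          CP
            C: that
            S
              NP
                Det: that
                N: spy
              VP
                V: told
                NP
                  Pron: they
Every word is introduced by a lexical rule and the phrasal rules combine the resulting categories into a single S.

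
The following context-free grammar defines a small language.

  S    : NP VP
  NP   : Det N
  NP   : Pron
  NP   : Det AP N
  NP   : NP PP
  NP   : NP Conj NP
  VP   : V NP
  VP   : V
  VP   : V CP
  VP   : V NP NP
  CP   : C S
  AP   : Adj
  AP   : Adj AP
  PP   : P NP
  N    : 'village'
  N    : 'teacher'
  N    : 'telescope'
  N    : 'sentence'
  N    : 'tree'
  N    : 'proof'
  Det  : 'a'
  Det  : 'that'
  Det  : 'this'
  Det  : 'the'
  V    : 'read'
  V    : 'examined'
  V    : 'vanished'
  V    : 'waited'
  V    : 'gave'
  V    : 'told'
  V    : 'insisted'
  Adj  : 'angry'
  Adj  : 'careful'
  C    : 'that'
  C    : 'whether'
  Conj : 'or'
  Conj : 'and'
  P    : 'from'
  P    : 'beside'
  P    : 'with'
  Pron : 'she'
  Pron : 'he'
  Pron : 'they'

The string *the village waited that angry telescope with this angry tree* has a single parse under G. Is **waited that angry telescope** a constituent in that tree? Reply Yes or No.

No

[S [NP [Det the] [N village]] [VP [V waited] [NP [NP [Det that] [AP [Adj angry]] [N telescope]] [PP [P with] [NP [Det this] [AP [Adj angry]] [N tree]]]]]]
The smallest constituent containing 'waited that angry telescope' is the VP spanning 'waited that angry telescope with this angry tree'; no single node in the tree dominates exactly the given words.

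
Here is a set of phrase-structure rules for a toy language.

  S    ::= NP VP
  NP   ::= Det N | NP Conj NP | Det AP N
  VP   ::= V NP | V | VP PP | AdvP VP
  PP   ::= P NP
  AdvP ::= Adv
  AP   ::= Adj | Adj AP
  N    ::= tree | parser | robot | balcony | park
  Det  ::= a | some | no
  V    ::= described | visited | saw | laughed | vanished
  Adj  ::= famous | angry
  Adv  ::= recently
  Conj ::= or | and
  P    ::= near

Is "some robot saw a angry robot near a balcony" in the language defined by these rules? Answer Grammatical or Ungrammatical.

Grammatical

[S [NP [Det some] [N robot]] [VP [VP [V saw] [NP [Det a] [AP [Adj angry]] [N robot]]] [PP [P near] [NP [Det a] [N balcony]]]]]
Every word is introduced by a lexical rule and the phrasal rules combine the resulting categories into a single S.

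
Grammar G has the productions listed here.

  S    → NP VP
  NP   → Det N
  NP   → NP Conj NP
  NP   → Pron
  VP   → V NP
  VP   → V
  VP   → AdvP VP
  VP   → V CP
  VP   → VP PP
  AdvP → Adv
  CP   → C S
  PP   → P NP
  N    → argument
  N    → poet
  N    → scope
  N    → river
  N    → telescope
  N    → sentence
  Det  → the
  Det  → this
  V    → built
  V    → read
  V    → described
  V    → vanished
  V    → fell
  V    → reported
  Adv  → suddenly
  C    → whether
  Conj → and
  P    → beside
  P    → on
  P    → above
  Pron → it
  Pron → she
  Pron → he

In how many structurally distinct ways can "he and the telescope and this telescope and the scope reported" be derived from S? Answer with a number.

5

Two of the 5 distinct bracketings:
[S [NP [NP [Pron he]] [Conj and] [NP [NP [Det the] [N telescope]] [Conj and] [NP [NP [Det this] [N telescope]] [Conj and] [NP [Det the] [N scope]]]]] [VP [V reported]]]
[S [NP [NP [Pron he]] [Conj and] [NP [NP [NP [Det the] [N telescope]] [Conj and] [NP [Det this] [N telescope]]] [Conj and] [NP [Det the] [N scope]]]] [VP [V reported]]]
The trees differ in how a recursive rule is bracketed over the same span.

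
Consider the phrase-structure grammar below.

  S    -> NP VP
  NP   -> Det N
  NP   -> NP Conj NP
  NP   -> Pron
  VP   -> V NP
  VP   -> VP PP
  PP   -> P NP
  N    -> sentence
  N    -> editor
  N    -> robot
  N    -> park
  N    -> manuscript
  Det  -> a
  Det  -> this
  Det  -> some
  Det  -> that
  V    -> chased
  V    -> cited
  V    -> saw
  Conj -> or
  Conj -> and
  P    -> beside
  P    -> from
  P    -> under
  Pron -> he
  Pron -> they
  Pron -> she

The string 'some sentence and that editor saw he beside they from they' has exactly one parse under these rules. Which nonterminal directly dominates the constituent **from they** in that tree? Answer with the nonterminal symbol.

VP

[S [NP [NP [Det some] [N sentence]] [Conj and] [NP [Det that] [N editor]]] [VP [VP [VP [V saw] [NP [Pron he]]] [PP [P beside] [NP [Pron they]]]] [PP [P from] [NP [Pron they]]]]]
The span 'from they' is the PP node built by PP → P NP.
Its mother is the VP built by VP → VP PP.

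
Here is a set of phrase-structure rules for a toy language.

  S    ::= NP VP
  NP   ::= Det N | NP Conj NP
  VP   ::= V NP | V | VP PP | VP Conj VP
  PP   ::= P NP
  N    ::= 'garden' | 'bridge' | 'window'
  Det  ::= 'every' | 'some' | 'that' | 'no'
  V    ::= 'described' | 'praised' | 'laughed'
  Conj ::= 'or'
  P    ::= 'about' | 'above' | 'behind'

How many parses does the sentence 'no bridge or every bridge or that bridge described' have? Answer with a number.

2

The two bracketings:
[S [NP [NP [Det no] [N bridge]] [Conj or] [NP [NP [Det every] [N bridge]] [Conj or] [NP [Det that] [N bridge]]]] [VP [V described]]]
[S [NP [NP [NP [Det no] [N bridge]] [Conj or] [NP [Det every] [N bridge]]] [Conj or] [NP [Det that] [N bridge]]] [VP [V described]]]
The trees differ in how a recursive rule is bracketed over the same span.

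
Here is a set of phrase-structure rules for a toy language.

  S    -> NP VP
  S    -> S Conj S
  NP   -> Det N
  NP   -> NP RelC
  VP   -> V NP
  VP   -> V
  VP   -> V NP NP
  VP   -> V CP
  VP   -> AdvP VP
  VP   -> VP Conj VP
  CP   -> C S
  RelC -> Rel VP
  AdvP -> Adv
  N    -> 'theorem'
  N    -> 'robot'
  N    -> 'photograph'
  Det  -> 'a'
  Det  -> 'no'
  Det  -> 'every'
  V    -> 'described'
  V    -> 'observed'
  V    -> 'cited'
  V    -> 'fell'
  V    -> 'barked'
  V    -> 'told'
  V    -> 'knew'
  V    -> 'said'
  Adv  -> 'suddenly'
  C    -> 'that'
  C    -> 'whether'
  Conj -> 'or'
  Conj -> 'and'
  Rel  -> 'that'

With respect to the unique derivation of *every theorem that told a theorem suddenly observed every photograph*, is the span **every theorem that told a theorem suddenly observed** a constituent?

[S [NP [NP [Det every] [N theorem]] [RelC [Rel that] [VP [V told] [NP [Det a] [N theorem]]]]] [VP [AdvP [Adv suddenly]] [VP [V observed] [NP [Det every] [N photograph]]]]]
The smallest constituent containing 'every theorem that told a theorem suddenly observed' is the S spanning 'every theorem that told a theorem suddenly observed every photograph'; no single node in the tree dominates exactly the given words.

No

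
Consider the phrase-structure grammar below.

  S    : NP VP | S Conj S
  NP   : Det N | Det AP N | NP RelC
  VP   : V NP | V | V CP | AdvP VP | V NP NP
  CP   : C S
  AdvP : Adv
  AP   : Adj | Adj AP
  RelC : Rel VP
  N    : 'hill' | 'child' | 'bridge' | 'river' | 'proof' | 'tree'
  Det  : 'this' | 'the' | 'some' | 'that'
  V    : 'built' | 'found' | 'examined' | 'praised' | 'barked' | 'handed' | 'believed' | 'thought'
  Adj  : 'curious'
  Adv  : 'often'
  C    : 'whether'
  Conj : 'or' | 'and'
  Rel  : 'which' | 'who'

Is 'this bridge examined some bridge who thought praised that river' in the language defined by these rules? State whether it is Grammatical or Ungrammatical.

For S → NP VP, the only prefix that parses as NP is 'this bridge', but the remainder 'examined some bridge who thought praised that river' is not a VP under these rules. The alternative S rule S → S Conj S likewise has no satisfying split.

Ungrammatical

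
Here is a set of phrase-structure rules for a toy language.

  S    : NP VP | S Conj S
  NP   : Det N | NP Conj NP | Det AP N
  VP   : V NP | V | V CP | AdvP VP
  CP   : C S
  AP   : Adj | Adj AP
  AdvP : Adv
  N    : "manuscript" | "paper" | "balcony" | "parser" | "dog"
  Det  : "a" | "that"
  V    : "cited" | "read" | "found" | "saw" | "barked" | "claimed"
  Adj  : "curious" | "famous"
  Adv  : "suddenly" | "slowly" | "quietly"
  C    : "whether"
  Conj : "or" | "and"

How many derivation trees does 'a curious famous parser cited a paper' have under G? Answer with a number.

1

[S [NP [Det a] [AP [Adj curious] [AP [Adj famous]]] [N parser]] [VP [V cited] [NP [Det a] [N paper]]]]
No rule offers an alternative attachment or grouping for any span, so this is the only derivation.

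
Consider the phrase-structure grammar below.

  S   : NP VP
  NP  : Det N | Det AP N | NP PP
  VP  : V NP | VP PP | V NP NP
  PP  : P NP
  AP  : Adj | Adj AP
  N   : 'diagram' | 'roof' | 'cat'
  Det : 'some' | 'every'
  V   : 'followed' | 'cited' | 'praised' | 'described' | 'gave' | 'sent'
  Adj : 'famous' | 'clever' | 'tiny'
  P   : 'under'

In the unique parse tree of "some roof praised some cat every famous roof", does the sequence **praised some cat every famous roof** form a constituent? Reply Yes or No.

Yes

[S [NP [Det some] [N roof]] [VP [V praised] [NP [Det some] [N cat]] [NP [Det every] [AP [Adj famous]] [N roof]]]]
The words 'praised some cat every famous roof' are exhaustively dominated by a single VP node (built by VP → V NP NP), so they form a constituent.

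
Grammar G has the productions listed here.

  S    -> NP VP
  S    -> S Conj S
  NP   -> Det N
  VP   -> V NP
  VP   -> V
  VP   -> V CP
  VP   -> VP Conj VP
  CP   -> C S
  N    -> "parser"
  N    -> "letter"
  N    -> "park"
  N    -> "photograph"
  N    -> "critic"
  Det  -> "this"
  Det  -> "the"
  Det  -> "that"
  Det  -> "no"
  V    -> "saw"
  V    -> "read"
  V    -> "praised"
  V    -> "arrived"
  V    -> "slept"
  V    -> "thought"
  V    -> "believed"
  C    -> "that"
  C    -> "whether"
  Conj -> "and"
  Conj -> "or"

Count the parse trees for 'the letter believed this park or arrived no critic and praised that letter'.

The two bracketings:
[S [NP [Det the] [N letter]] [VP [VP [V believed] [NP [Det this] [N park]]] [Conj or] [VP [VP [V arrived] [NP [Det no] [N critic]]] [Conj and] [VP [V praised] [NP [Det that] [N letter]]]]]]
[S [NP [Det the] [N letter]] [VP [VP [VP [V believed] [NP [Det this] [N park]]] [Conj or] [VP [V arrived] [NP [Det no] [N critic]]]] [Conj and] [VP [V praised] [NP [Det that] [N letter]]]]]
The trees differ in how a recursive rule is bracketed over the same span.

2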